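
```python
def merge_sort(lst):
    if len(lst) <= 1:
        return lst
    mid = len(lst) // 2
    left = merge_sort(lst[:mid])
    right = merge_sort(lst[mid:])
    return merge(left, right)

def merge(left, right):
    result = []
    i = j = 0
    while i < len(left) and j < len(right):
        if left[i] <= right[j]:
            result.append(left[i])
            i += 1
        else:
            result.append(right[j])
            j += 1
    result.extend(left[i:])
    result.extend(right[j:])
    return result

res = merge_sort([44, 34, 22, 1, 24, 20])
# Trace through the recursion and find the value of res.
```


merge_sort([44, 34, 22, 1, 24, 20])
Split into [44, 34, 22] and [1, 24, 20]
Left sorted: [22, 34, 44]
Right sorted: [1, 20, 24]
Merge [22, 34, 44] and [1, 20, 24]
= [1, 20, 22, 24, 34, 44]


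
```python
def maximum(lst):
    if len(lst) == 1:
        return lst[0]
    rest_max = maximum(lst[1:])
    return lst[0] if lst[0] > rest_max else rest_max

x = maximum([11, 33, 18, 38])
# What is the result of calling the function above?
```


maximum([11, 33, 18, 38])
= compare 11 with maximum([33, 18, 38])
= compare 33 with maximum([18, 38])
= compare 18 with maximum([38])
Base: maximum([38]) = 38
compare 18 with 38: max = 38
compare 33 with 38: max = 38
compare 11 with 38: max = 38
= 38


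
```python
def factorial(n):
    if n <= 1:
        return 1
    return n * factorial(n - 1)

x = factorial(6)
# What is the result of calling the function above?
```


factorial(6)
= 6 * factorial(5)
= 6 * 5 * factorial(4)
= 6 * 5 * 4 * factorial(3)
= 6 * 5 * 4 * 3 * factorial(2)
= 6 * 5 * 4 * 3 * 2 * factorial(1)
= 6 * 5 * 4 * 3 * 2 * 1
= 720


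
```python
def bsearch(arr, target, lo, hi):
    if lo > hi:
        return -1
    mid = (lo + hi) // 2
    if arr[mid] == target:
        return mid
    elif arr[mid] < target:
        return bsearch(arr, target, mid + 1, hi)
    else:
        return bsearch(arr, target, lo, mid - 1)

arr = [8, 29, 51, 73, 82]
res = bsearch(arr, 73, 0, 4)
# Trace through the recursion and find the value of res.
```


bsearch(arr, 73, 0, 4)
lo=0, hi=4, mid=2, arr[mid]=51
51 < 73, search right half
lo=3, hi=4, mid=3, arr[mid]=73
arr[3] == 73, found at index 3
= 3


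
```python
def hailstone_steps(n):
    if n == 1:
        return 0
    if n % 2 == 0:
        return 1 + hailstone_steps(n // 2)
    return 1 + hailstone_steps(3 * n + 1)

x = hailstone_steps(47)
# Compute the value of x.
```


hailstone_steps(47)
47 is odd -> 3*47+1 = 142 -> hailstone_steps(142)
142 is even -> hailstone_steps(71)
71 is odd -> 3*71+1 = 214 -> hailstone_steps(214)
214 is even -> hailstone_steps(107)
107 is odd -> 3*107+1 = 322 -> hailstone_steps(322)
322 is even -> hailstone_steps(161)
161 is odd -> 3*161+1 = 484 -> hailstone_steps(484)
484 is even -> hailstone_steps(242)
242 is even -> hailstone_steps(121)
121 is odd -> 3*121+1 = 364 -> hailstone_steps(364)
364 is even -> hailstone_steps(182)
182 is even -> hailstone_steps(91)
91 is odd -> 3*91+1 = 274 -> hailstone_steps(274)
274 is even -> hailstone_steps(137)
137 is odd -> 3*137+1 = 412 -> hailstone_steps(412)
412 is even -> hailstone_steps(206)
206 is even -> hailstone_steps(103)
103 is odd -> 3*103+1 = 310 -> hailstone_steps(310)
310 is even -> hailstone_steps(155)
155 is odd -> 3*155+1 = 466 -> hailstone_steps(466)
466 is even -> hailstone_steps(233)
233 is odd -> 3*233+1 = 700 -> hailstone_steps(700)
700 is even -> hailstone_steps(350)
350 is even -> hailstone_steps(175)
175 is odd -> 3*175+1 = 526 -> hailstone_steps(526)
526 is even -> hailstone_steps(263)
263 is odd -> 3*263+1 = 790 -> hailstone_steps(790)
790 is even -> hailstone_steps(395)
395 is odd -> 3*395+1 = 1186 -> hailstone_steps(1186)
1186 is even -> hailstone_steps(593)
593 is odd -> 3*593+1 = 1780 -> hailstone_steps(1780)
1780 is even -> hailstone_steps(890)
890 is even -> hailstone_steps(445)
445 is odd -> 3*445+1 = 1336 -> hailstone_steps(1336)
1336 is even -> hailstone_steps(668)
668 is even -> hailstone_steps(334)
334 is even -> hailstone_steps(167)
167 is odd -> 3*167+1 = 502 -> hailstone_steps(502)
502 is even -> hailstone_steps(251)
251 is odd -> 3*251+1 = 754 -> hailstone_steps(754)
754 is even -> hailstone_steps(377)
377 is odd -> 3*377+1 = 1132 -> hailstone_steps(1132)
1132 is even -> hailstone_steps(566)
566 is even -> hailstone_steps(283)
283 is odd -> 3*283+1 = 850 -> hailstone_steps(850)
850 is even -> hailstone_steps(425)
425 is odd -> 3*425+1 = 1276 -> hailstone_steps(1276)
1276 is even -> hailstone_steps(638)
638 is even -> hailstone_steps(319)
319 is odd -> 3*319+1 = 958 -> hailstone_steps(958)
958 is even -> hailstone_steps(479)
479 is odd -> 3*479+1 = 1438 -> hailstone_steps(1438)
1438 is even -> hailstone_steps(719)
719 is odd -> 3*719+1 = 2158 -> hailstone_steps(2158)
2158 is even -> hailstone_steps(1079)
1079 is odd -> 3*1079+1 = 3238 -> hailstone_steps(3238)
3238 is even -> hailstone_steps(1619)
1619 is odd -> 3*1619+1 = 4858 -> hailstone_steps(4858)
4858 is even -> hailstone_steps(2429)
2429 is odd -> 3*2429+1 = 7288 -> hailstone_steps(7288)
7288 is even -> hailstone_steps(3644)
3644 is even -> hailstone_steps(1822)
1822 is even -> hailstone_steps(911)
911 is odd -> 3*911+1 = 2734 -> hailstone_steps(2734)
2734 is even -> hailstone_steps(1367)
1367 is odd -> 3*1367+1 = 4102 -> hailstone_steps(4102)
4102 is even -> hailstone_steps(2051)
2051 is odd -> 3*2051+1 = 6154 -> hailstone_steps(6154)
6154 is even -> hailstone_steps(3077)
3077 is odd -> 3*3077+1 = 9232 -> hailstone_steps(9232)
9232 is even -> hailstone_steps(4616)
4616 is even -> hailstone_steps(2308)
2308 is even -> hailstone_steps(1154)
1154 is even -> hailstone_steps(577)
577 is odd -> 3*577+1 = 1732 -> hailstone_steps(1732)
1732 is even -> hailstone_steps(866)
866 is even -> hailstone_steps(433)
433 is odd -> 3*433+1 = 1300 -> hailstone_steps(1300)
1300 is even -> hailstone_steps(650)
650 is even -> hailstone_steps(325)
325 is odd -> 3*325+1 = 976 -> hailstone_steps(976)
976 is even -> hailstone_steps(488)
488 is even -> hailstone_steps(244)
244 is even -> hailstone_steps(122)
122 is even -> hailstone_steps(61)
61 is odd -> 3*61+1 = 184 -> hailstone_steps(184)
184 is even -> hailstone_steps(92)
92 is even -> hailstone_steps(46)
46 is even -> hailstone_steps(23)
23 is odd -> 3*23+1 = 70 -> hailstone_steps(70)
70 is even -> hailstone_steps(35)
35 is odd -> 3*35+1 = 106 -> hailstone_steps(106)
106 is even -> hailstone_steps(53)
53 is odd -> 3*53+1 = 160 -> hailstone_steps(160)
160 is even -> hailstone_steps(80)
80 is even -> hailstone_steps(40)
40 is even -> hailstone_steps(20)
20 is even -> hailstone_steps(10)
10 is even -> hailstone_steps(5)
5 is odd -> 3*5+1 = 16 -> hailstone_steps(16)
16 is even -> hailstone_steps(8)
8 is even -> hailstone_steps(4)
4 is even -> hailstone_steps(2)
2 is even -> hailstone_steps(1)
Reached 1 after 104 steps
= 104


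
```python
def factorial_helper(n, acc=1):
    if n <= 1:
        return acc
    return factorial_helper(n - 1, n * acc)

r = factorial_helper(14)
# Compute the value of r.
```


factorial_helper(14, 1)
= factorial_helper(13, 14 * 1) = factorial_helper(13, 14)
= factorial_helper(12, 13 * 14) = factorial_helper(12, 182)
= factorial_helper(11, 12 * 182) = factorial_helper(11, 2184)
= factorial_helper(10, 11 * 2184) = factorial_helper(10, 24024)
= factorial_helper(9, 10 * 24024) = factorial_helper(9, 240240)
= factorial_helper(8, 9 * 240240) = factorial_helper(8, 2162160)
= factorial_helper(7, 8 * 2162160) = factorial_helper(7, 17297280)
= factorial_helper(6, 7 * 17297280) = factorial_helper(6, 121080960)
= factorial_helper(5, 6 * 121080960) = factorial_helper(5, 726485760)
= factorial_helper(4, 5 * 726485760) = factorial_helper(4, 3632428800)
= factorial_helper(3, 4 * 3632428800) = factorial_helper(3, 14529715200)
= factorial_helper(2, 3 * 14529715200) = factorial_helper(2, 43589145600)
= factorial_helper(1, 2 * 43589145600) = factorial_helper(1, 87178291200)
n <= 1, return acc = 87178291200


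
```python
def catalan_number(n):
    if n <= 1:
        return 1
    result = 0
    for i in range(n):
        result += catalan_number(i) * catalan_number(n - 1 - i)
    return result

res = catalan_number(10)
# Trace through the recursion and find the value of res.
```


catalan_number(10)
= sum of catalan_number(i) * catalan_number(10-1-i) for i in 0..9
First compute sub-values bottom-up:
  catalan_number(0) = 1, catalan_number(1) = 1
  catalan_number(2) = 1*1 + 1*1 = 2
  catalan_number(3) = 1*2 + 1*1 + 2*1 = 5
  catalan_number(4) = 1*5 + 1*2 + 2*1 + 5*1 = 14
  catalan_number(5) = 1*14 + 1*5 + 2*2 + 5*1 + 14*1 = 42
  catalan_number(6) = 1*42 + 1*14 + 2*5 + 5*2 + 14*1 + 42*1 = 132
  catalan_number(7) = 1*132 + 1*42 + 2*14 + 5*5 + 14*2 + 42*1 + 132*1 = 429
  catalan_number(8) = 1*429 + 1*132 + 2*42 + 5*14 + 14*5 + 42*2 + 132*1 + 429*1 = 1430
  catalan_number(9) = 1*1430 + 1*429 + 2*132 + 5*42 + 14*14 + 42*5 + 132*2 + 429*1 + 1430*1 = 4862
Now catalan_number(10):
  catalan_number(0)*catalan_number(9) = 1*4862 = 4862
  catalan_number(1)*catalan_number(8) = 1*1430 = 1430
  catalan_number(2)*catalan_number(7) = 2*429 = 858
  catalan_number(3)*catalan_number(6) = 5*132 = 660
  catalan_number(4)*catalan_number(5) = 14*42 = 588
  catalan_number(5)*catalan_number(4) = 42*14 = 588
  catalan_number(6)*catalan_number(3) = 132*5 = 660
  catalan_number(7)*catalan_number(2) = 429*2 = 858
  catalan_number(8)*catalan_number(1) = 1430*1 = 1430
  catalan_number(9)*catalan_number(0) = 4862*1 = 4862
= 4862 + 1430 + 858 + 660 + 588 + 588 + 660 + 858 + 1430 + 4862
= 16796


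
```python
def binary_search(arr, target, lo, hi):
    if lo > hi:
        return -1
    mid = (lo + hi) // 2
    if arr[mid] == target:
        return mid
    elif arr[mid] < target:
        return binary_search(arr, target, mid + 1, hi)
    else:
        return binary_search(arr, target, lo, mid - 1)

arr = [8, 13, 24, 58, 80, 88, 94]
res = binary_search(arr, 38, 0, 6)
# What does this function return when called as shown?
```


binary_search(arr, 38, 0, 6)
lo=0, hi=6, mid=3, arr[mid]=58
58 > 38, search left half
lo=0, hi=2, mid=1, arr[mid]=13
13 < 38, search right half
lo=2, hi=2, mid=2, arr[mid]=24
24 < 38, search right half
lo > hi, target not found, return -1
= -1


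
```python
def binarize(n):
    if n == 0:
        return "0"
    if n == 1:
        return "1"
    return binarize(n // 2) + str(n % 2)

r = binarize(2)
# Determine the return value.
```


binarize(2)
= binarize(1) + "0"
= "1" + "0"
= "10"


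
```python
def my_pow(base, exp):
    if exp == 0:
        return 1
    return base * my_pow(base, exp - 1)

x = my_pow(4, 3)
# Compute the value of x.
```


my_pow(4, 3)
= 4 * my_pow(4, 2)
= 4 * 4 * my_pow(4, 1)
= 4 * 4 * 4 * my_pow(4, 0)
= 4 * 4 * 4 * 1
= 64


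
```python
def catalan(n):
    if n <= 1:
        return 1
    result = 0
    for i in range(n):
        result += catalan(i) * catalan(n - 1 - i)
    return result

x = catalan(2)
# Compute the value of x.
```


catalan(2)
= sum of catalan(i) * catalan(2-1-i) for i in 0..1
  catalan(0)*catalan(1) = 1*1 = 1
  catalan(1)*catalan(0) = 1*1 = 1
= 1 + 1
= 2


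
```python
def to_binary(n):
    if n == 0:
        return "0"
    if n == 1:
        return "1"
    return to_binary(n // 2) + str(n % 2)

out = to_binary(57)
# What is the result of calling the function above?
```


to_binary(57)
= to_binary(28) + "1"
= to_binary(14) + "0" + "1"
= to_binary(7) + "0" + "0" + "1"
= to_binary(3) + "1" + "0" + "0" + "1"
= to_binary(1) + "1" + "1" + "0" + "0" + "1"
= "1" + "1" + "1" + "0" + "0" + "1"
= "111001"


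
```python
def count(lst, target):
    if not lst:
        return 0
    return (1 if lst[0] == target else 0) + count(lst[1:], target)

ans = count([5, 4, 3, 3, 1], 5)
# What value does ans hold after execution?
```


count([5, 4, 3, 3, 1], 5)
lst[0]=5 == 5: 1 + count([4, 3, 3, 1], 5)
lst[0]=4 != 5: 0 + count([3, 3, 1], 5)
lst[0]=3 != 5: 0 + count([3, 1], 5)
lst[0]=3 != 5: 0 + count([1], 5)
lst[0]=1 != 5: 0 + count([], 5)
= 1


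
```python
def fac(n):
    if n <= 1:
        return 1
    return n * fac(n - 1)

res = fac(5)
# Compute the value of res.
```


fac(5)
= 5 * fac(4)
= 5 * 4 * fac(3)
= 5 * 4 * 3 * fac(2)
= 5 * 4 * 3 * 2 * fac(1)
= 5 * 4 * 3 * 2 * 1
= 120


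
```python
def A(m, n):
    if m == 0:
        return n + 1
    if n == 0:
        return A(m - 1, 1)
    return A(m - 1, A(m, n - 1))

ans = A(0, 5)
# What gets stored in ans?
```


A(0, 5)
m == 0: return 5 + 1 = 6
= 6


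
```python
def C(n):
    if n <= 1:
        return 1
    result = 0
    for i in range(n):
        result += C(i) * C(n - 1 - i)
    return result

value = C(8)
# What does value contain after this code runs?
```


C(8)
= sum of C(i) * C(8-1-i) for i in 0..7
First compute sub-values bottom-up:
  C(0) = 1, C(1) = 1
  C(2) = 1*1 + 1*1 = 2
  C(3) = 1*2 + 1*1 + 2*1 = 5
  C(4) = 1*5 + 1*2 + 2*1 + 5*1 = 14
  C(5) = 1*14 + 1*5 + 2*2 + 5*1 + 14*1 = 42
  C(6) = 1*42 + 1*14 + 2*5 + 5*2 + 14*1 + 42*1 = 132
  C(7) = 1*132 + 1*42 + 2*14 + 5*5 + 14*2 + 42*1 + 132*1 = 429
Now C(8):
  C(0)*C(7) = 1*429 = 429
  C(1)*C(6) = 1*132 = 132
  C(2)*C(5) = 2*42 = 84
  C(3)*C(4) = 5*14 = 70
  C(4)*C(3) = 14*5 = 70
  C(5)*C(2) = 42*2 = 84
  C(6)*C(1) = 132*1 = 132
  C(7)*C(0) = 429*1 = 429
= 429 + 132 + 84 + 70 + 70 + 84 + 132 + 429
= 1430


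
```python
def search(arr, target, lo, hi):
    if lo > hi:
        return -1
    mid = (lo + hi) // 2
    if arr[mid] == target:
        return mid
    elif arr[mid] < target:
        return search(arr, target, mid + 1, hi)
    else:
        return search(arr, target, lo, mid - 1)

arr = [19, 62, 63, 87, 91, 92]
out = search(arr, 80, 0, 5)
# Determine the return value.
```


search(arr, 80, 0, 5)
lo=0, hi=5, mid=2, arr[mid]=63
63 < 80, search right half
lo=3, hi=5, mid=4, arr[mid]=91
91 > 80, search left half
lo=3, hi=3, mid=3, arr[mid]=87
87 > 80, search left half
lo > hi, target not found, return -1
= -1


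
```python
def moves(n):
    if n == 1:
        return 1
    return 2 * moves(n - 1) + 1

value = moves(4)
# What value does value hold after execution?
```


moves(4)
= 2 * moves(3) + 1
= 2 * (2 * moves(2) + 1) + 1
= 2 * (2 * (2 * moves(1) + 1) + 1) + 1
Now compute bottom-up:
moves(1) = 1
moves(2) = 2 * 1 + 1 = 3
moves(3) = 2 * 3 + 1 = 7
moves(4) = 2 * 7 + 1 = 15
= 15


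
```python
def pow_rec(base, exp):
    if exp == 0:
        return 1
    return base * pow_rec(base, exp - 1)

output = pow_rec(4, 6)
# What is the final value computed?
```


pow_rec(4, 6)
= 4 * pow_rec(4, 5)
= 4 * 4 * pow_rec(4, 4)
= 4 * 4 * 4 * pow_rec(4, 3)
= 4 * 4 * 4 * 4 * pow_rec(4, 2)
= 4 * 4 * 4 * 4 * 4 * pow_rec(4, 1)
= 4 * 4 * 4 * 4 * 4 * 4 * pow_rec(4, 0)
= 4 * 4 * 4 * 4 * 4 * 4 * 1
= 4096


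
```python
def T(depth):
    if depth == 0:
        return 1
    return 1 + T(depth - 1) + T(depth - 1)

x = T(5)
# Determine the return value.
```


T(5)
= 1 + T(4) + T(4)
= 1 + 2 * T(4)
T(k) = 2^(k+1) - 1
T(0) = 1
T(1) = 3
T(2) = 7
T(3) = 15
T(4) = 31
T(5) = 2^6 - 1 = 63


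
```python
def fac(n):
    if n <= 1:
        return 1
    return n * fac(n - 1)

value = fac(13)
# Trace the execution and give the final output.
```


fac(13)
= 13 * fac(12)
= 13 * 12 * fac(11)
= 13 * 12 * 11 * fac(10)
= 13 * 12 * 11 * 10 * fac(9)
= 13 * 12 * 11 * 10 * 9 * fac(8)
= 13 * 12 * 11 * 10 * 9 * 8 * fac(7)
= 13 * 12 * 11 * 10 * 9 * 8 * 7 * fac(6)
= 13 * 12 * 11 * 10 * 9 * 8 * 7 * 6 * fac(5)
= 13 * 12 * 11 * 10 * 9 * 8 * 7 * 6 * 5 * fac(4)
= 13 * 12 * 11 * 10 * 9 * 8 * 7 * 6 * 5 * 4 * fac(3)
= 13 * 12 * 11 * 10 * 9 * 8 * 7 * 6 * 5 * 4 * 3 * fac(2)
= 13 * 12 * 11 * 10 * 9 * 8 * 7 * 6 * 5 * 4 * 3 * 2 * fac(1)
= 13 * 12 * 11 * 10 * 9 * 8 * 7 * 6 * 5 * 4 * 3 * 2 * 1
= 6227020800


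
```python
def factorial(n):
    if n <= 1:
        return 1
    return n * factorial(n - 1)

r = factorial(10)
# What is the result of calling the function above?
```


factorial(10)
= 10 * factorial(9)
= 10 * 9 * factorial(8)
= 10 * 9 * 8 * factorial(7)
= 10 * 9 * 8 * 7 * factorial(6)
= 10 * 9 * 8 * 7 * 6 * factorial(5)
= 10 * 9 * 8 * 7 * 6 * 5 * factorial(4)
= 10 * 9 * 8 * 7 * 6 * 5 * 4 * factorial(3)
= 10 * 9 * 8 * 7 * 6 * 5 * 4 * 3 * factorial(2)
= 10 * 9 * 8 * 7 * 6 * 5 * 4 * 3 * 2 * factorial(1)
= 10 * 9 * 8 * 7 * 6 * 5 * 4 * 3 * 2 * 1
= 3628800


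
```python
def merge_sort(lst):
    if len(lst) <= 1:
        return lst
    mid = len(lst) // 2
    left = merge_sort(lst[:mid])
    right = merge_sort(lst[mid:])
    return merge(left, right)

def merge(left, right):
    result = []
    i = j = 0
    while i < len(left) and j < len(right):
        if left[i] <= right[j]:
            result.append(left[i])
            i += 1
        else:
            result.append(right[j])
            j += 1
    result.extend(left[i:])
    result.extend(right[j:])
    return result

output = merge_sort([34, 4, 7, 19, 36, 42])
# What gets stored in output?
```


merge_sort([34, 4, 7, 19, 36, 42])
Split into [34, 4, 7] and [19, 36, 42]
Left sorted: [4, 7, 34]
Right sorted: [19, 36, 42]
Merge [4, 7, 34] and [19, 36, 42]
= [4, 7, 19, 34, 36, 42]


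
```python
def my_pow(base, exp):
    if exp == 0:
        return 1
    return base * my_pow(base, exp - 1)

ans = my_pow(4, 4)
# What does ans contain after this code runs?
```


my_pow(4, 4)
= 4 * my_pow(4, 3)
= 4 * 4 * my_pow(4, 2)
= 4 * 4 * 4 * my_pow(4, 1)
= 4 * 4 * 4 * 4 * my_pow(4, 0)
= 4 * 4 * 4 * 4 * 1
= 256


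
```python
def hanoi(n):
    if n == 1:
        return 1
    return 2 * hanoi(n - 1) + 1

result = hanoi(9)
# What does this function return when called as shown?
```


hanoi(9)
= 2 * hanoi(8) + 1
= 2 * (2 * hanoi(7) + 1) + 1
= 2 * (2 * (2 * hanoi(6) + 1) + 1) + 1
= 2 * (2 * (2 * (2 * hanoi(5) + 1) + 1) + 1) + 1
= 2 * (2 * (2 * (2 * (2 * hanoi(4) + 1) + 1) + 1) + 1) + 1
= 2 * (2 * (2 * (2 * (2 * (2 * hanoi(3) + 1) + 1) + 1) + 1) + 1) + 1
= 2 * (2 * (2 * (2 * (2 * (2 * (2 * hanoi(2) + 1) + 1) + 1) + 1) + 1) + 1) + 1
= 2 * (2 * (2 * (2 * (2 * (2 * (2 * (2 * hanoi(1) + 1) + 1) + 1) + 1) + 1) + 1) + 1) + 1
Now compute bottom-up:
hanoi(1) = 1
hanoi(2) = 2 * 1 + 1 = 3
hanoi(3) = 2 * 3 + 1 = 7
hanoi(4) = 2 * 7 + 1 = 15
hanoi(5) = 2 * 15 + 1 = 31
hanoi(6) = 2 * 31 + 1 = 63
hanoi(7) = 2 * 63 + 1 = 127
hanoi(8) = 2 * 127 + 1 = 255
hanoi(9) = 2 * 255 + 1 = 511
= 511


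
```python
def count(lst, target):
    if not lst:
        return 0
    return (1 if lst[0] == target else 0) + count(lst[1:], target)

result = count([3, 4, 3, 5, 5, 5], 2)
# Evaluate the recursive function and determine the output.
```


count([3, 4, 3, 5, 5, 5], 2)
lst[0]=3 != 2: 0 + count([4, 3, 5, 5, 5], 2)
lst[0]=4 != 2: 0 + count([3, 5, 5, 5], 2)
lst[0]=3 != 2: 0 + count([5, 5, 5], 2)
lst[0]=5 != 2: 0 + count([5, 5], 2)
lst[0]=5 != 2: 0 + count([5], 2)
lst[0]=5 != 2: 0 + count([], 2)
= 0


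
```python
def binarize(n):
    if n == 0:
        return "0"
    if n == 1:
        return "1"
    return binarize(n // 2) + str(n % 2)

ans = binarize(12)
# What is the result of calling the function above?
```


binarize(12)
= binarize(6) + "0"
= binarize(3) + "0" + "0"
= binarize(1) + "1" + "0" + "0"
= "1" + "1" + "0" + "0"
= "1100"


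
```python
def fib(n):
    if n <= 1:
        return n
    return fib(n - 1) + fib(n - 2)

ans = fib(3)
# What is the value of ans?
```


fib(3)
= fib(2) + fib(1)
Computing bottom-up: fib(0)=0, fib(1)=1, fib(2)=1, fib(3)=2
= 2


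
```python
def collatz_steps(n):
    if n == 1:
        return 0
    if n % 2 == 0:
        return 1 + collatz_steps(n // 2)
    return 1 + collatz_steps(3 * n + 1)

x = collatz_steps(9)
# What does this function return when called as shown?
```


collatz_steps(9)
9 is odd -> 3*9+1 = 28 -> collatz_steps(28)
28 is even -> collatz_steps(14)
14 is even -> collatz_steps(7)
7 is odd -> 3*7+1 = 22 -> collatz_steps(22)
22 is even -> collatz_steps(11)
11 is odd -> 3*11+1 = 34 -> collatz_steps(34)
34 is even -> collatz_steps(17)
17 is odd -> 3*17+1 = 52 -> collatz_steps(52)
52 is even -> collatz_steps(26)
26 is even -> collatz_steps(13)
13 is odd -> 3*13+1 = 40 -> collatz_steps(40)
40 is even -> collatz_steps(20)
20 is even -> collatz_steps(10)
10 is even -> collatz_steps(5)
5 is odd -> 3*5+1 = 16 -> collatz_steps(16)
16 is even -> collatz_steps(8)
8 is even -> collatz_steps(4)
4 is even -> collatz_steps(2)
2 is even -> collatz_steps(1)
Reached 1 after 19 steps
= 19


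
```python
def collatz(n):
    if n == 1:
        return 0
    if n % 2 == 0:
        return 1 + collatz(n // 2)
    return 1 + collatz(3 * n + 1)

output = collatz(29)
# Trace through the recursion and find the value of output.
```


collatz(29)
29 is odd -> 3*29+1 = 88 -> collatz(88)
88 is even -> collatz(44)
44 is even -> collatz(22)
22 is even -> collatz(11)
11 is odd -> 3*11+1 = 34 -> collatz(34)
34 is even -> collatz(17)
17 is odd -> 3*17+1 = 52 -> collatz(52)
52 is even -> collatz(26)
26 is even -> collatz(13)
13 is odd -> 3*13+1 = 40 -> collatz(40)
40 is even -> collatz(20)
20 is even -> collatz(10)
10 is even -> collatz(5)
5 is odd -> 3*5+1 = 16 -> collatz(16)
16 is even -> collatz(8)
8 is even -> collatz(4)
4 is even -> collatz(2)
2 is even -> collatz(1)
Reached 1 after 18 steps
= 18


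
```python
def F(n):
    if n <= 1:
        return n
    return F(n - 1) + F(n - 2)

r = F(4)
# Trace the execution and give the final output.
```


F(4)
= F(3) + F(2)
= (F(2) + F(1)) + F(2)
Computing bottom-up: F(0)=0, F(1)=1, F(2)=1, F(3)=2, F(4)=3
= 3


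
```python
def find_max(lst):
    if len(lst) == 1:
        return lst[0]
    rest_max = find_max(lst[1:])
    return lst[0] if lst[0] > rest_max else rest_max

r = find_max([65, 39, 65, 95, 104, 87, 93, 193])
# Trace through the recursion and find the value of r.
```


find_max([65, 39, 65, 95, 104, 87, 93, 193])
= compare 65 with find_max([39, 65, 95, 104, 87, 93, 193])
= compare 39 with find_max([65, 95, 104, 87, 93, 193])
= compare 65 with find_max([95, 104, 87, 93, 193])
= compare 95 with find_max([104, 87, 93, 193])
= compare 104 with find_max([87, 93, 193])
= compare 87 with find_max([93, 193])
= compare 93 with find_max([193])
Base: find_max([193]) = 193
compare 93 with 193: max = 193
compare 87 with 193: max = 193
compare 104 with 193: max = 193
compare 95 with 193: max = 193
compare 65 with 193: max = 193
compare 39 with 193: max = 193
compare 65 with 193: max = 193
= 193


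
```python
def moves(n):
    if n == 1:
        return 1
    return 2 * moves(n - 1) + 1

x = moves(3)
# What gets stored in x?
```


moves(3)
= 2 * moves(2) + 1
= 2 * (2 * moves(1) + 1) + 1
Now compute bottom-up:
moves(1) = 1
moves(2) = 2 * 1 + 1 = 3
moves(3) = 2 * 3 + 1 = 7
= 7


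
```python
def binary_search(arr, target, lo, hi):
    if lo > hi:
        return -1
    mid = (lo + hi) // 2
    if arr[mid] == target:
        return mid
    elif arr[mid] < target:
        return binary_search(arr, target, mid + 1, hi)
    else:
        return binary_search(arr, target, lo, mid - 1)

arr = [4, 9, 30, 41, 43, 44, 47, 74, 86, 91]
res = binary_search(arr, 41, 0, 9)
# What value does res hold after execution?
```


binary_search(arr, 41, 0, 9)
lo=0, hi=9, mid=4, arr[mid]=43
43 > 41, search left half
lo=0, hi=3, mid=1, arr[mid]=9
9 < 41, search right half
lo=2, hi=3, mid=2, arr[mid]=30
30 < 41, search right half
lo=3, hi=3, mid=3, arr[mid]=41
arr[3] == 41, found at index 3
= 3


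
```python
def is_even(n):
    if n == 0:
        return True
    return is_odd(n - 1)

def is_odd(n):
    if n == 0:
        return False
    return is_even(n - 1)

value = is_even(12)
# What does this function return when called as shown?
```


is_even(12)
= is_odd(11)
= is_even(10)
= is_odd(9)
= is_even(8)
= is_odd(7)
= is_even(6)
= is_odd(5)
= is_even(4)
= is_odd(3)
= is_even(2)
= is_odd(1)
= is_even(0)
n == 0: return True
= True


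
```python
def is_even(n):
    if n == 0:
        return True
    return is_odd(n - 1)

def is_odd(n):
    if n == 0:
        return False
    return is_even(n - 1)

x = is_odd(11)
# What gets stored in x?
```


is_odd(11)
= is_even(10)
= is_odd(9)
= is_even(8)
= is_odd(7)
= is_even(6)
= is_odd(5)
= is_even(4)
= is_odd(3)
= is_even(2)
= is_odd(1)
= is_even(0)
n == 0: return True
= True


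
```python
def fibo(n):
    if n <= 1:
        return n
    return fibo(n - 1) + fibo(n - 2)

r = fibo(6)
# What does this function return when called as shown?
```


fibo(6)
= fibo(5) + fibo(4)
= (fibo(4) + fibo(3)) + fibo(4)
Computing bottom-up: fibo(0)=0, fibo(1)=1, fibo(2)=1, fibo(3)=2, fibo(4)=3, fibo(5)=5, fibo(6)=8
= 8


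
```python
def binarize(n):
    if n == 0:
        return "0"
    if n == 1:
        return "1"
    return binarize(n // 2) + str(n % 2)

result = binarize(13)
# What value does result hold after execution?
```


binarize(13)
= binarize(6) + "1"
= binarize(3) + "0" + "1"
= binarize(1) + "1" + "0" + "1"
= "1" + "1" + "0" + "1"
= "1101"


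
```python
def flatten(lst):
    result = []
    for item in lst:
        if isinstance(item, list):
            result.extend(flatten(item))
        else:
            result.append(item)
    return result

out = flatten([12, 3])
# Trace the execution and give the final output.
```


flatten([12, 3])
Processing each element:
  12 is not a list -> append 12
  3 is not a list -> append 3
= [12, 3]


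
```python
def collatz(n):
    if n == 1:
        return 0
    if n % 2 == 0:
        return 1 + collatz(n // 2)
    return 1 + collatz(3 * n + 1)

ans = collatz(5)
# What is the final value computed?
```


collatz(5)
5 is odd -> 3*5+1 = 16 -> collatz(16)
16 is even -> collatz(8)
8 is even -> collatz(4)
4 is even -> collatz(2)
2 is even -> collatz(1)
Reached 1 after 5 steps
= 5


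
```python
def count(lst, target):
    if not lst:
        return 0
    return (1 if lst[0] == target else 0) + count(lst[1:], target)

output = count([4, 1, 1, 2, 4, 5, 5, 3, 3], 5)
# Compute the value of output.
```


count([4, 1, 1, 2, 4, 5, 5, 3, 3], 5)
lst[0]=4 != 5: 0 + count([1, 1, 2, 4, 5, 5, 3, 3], 5)
lst[0]=1 != 5: 0 + count([1, 2, 4, 5, 5, 3, 3], 5)
lst[0]=1 != 5: 0 + count([2, 4, 5, 5, 3, 3], 5)
lst[0]=2 != 5: 0 + count([4, 5, 5, 3, 3], 5)
lst[0]=4 != 5: 0 + count([5, 5, 3, 3], 5)
lst[0]=5 == 5: 1 + count([5, 3, 3], 5)
lst[0]=5 == 5: 1 + count([3, 3], 5)
lst[0]=3 != 5: 0 + count([3], 5)
lst[0]=3 != 5: 0 + count([], 5)
= 2


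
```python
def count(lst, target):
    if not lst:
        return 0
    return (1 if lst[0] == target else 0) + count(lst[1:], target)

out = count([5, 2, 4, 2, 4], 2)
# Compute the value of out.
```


count([5, 2, 4, 2, 4], 2)
lst[0]=5 != 2: 0 + count([2, 4, 2, 4], 2)
lst[0]=2 == 2: 1 + count([4, 2, 4], 2)
lst[0]=4 != 2: 0 + count([2, 4], 2)
lst[0]=2 == 2: 1 + count([4], 2)
lst[0]=4 != 2: 0 + count([], 2)
= 2


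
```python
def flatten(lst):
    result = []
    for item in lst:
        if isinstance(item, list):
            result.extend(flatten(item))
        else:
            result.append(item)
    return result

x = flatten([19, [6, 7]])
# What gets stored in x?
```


flatten([19, [6, 7]])
Processing each element:
  19 is not a list -> append 19
  [6, 7] is a list -> flatten recursively -> [6, 7]
= [19, 6, 7]


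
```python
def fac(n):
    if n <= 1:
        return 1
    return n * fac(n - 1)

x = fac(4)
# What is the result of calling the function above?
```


fac(4)
= 4 * fac(3)
= 4 * 3 * fac(2)
= 4 * 3 * 2 * fac(1)
= 4 * 3 * 2 * 1
= 24


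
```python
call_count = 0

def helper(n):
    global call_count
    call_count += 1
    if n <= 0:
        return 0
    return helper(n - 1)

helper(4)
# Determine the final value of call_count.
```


helper(4) calls helper(3) calls ... calls helper(0)
Total calls: 4 + 1 (for base case) = 5


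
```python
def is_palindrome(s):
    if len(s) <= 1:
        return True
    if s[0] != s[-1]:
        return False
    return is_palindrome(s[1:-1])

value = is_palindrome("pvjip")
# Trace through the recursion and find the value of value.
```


is_palindrome("pvjip")
"pvjip": s[0]='p' == s[-1]='p' -> is_palindrome("vji")
"vji": s[0]='v' != s[-1]='i' -> False
= False


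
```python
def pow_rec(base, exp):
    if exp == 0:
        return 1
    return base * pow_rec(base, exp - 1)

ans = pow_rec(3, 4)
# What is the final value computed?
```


pow_rec(3, 4)
= 3 * pow_rec(3, 3)
= 3 * 3 * pow_rec(3, 2)
= 3 * 3 * 3 * pow_rec(3, 1)
= 3 * 3 * 3 * 3 * pow_rec(3, 0)
= 3 * 3 * 3 * 3 * 1
= 81


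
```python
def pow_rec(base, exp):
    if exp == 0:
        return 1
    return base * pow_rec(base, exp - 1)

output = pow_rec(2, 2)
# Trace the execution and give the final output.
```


pow_rec(2, 2)
= 2 * pow_rec(2, 1)
= 2 * 2 * pow_rec(2, 0)
= 2 * 2 * 1
= 4


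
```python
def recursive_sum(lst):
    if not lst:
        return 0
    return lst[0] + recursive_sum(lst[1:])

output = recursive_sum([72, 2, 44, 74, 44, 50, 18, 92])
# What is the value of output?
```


recursive_sum([72, 2, 44, 74, 44, 50, 18, 92])
= 72 + recursive_sum([2, 44, 74, 44, 50, 18, 92])
= 72 + 2 + recursive_sum([44, 74, 44, 50, 18, 92])
= 72 + 2 + 44 + recursive_sum([74, 44, 50, 18, 92])
= 72 + 2 + 44 + 74 + recursive_sum([44, 50, 18, 92])
= 72 + 2 + 44 + 74 + 44 + recursive_sum([50, 18, 92])
= 72 + 2 + 44 + 74 + 44 + 50 + recursive_sum([18, 92])
= 72 + 2 + 44 + 74 + 44 + 50 + 18 + recursive_sum([92])
= 72 + 2 + 44 + 74 + 44 + 50 + 18 + 92 + recursive_sum([])
= 72 + 2 + 44 + 74 + 44 + 50 + 18 + 92 + 0
= 396


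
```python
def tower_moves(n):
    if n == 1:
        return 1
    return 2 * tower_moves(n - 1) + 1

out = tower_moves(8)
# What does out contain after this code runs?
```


tower_moves(8)
= 2 * tower_moves(7) + 1
= 2 * (2 * tower_moves(6) + 1) + 1
= 2 * (2 * (2 * tower_moves(5) + 1) + 1) + 1
= 2 * (2 * (2 * (2 * tower_moves(4) + 1) + 1) + 1) + 1
= 2 * (2 * (2 * (2 * (2 * tower_moves(3) + 1) + 1) + 1) + 1) + 1
= 2 * (2 * (2 * (2 * (2 * (2 * tower_moves(2) + 1) + 1) + 1) + 1) + 1) + 1
= 2 * (2 * (2 * (2 * (2 * (2 * (2 * tower_moves(1) + 1) + 1) + 1) + 1) + 1) + 1) + 1
Now compute bottom-up:
tower_moves(1) = 1
tower_moves(2) = 2 * 1 + 1 = 3
tower_moves(3) = 2 * 3 + 1 = 7
tower_moves(4) = 2 * 7 + 1 = 15
tower_moves(5) = 2 * 15 + 1 = 31
tower_moves(6) = 2 * 31 + 1 = 63
tower_moves(7) = 2 * 63 + 1 = 127
tower_moves(8) = 2 * 127 + 1 = 255
= 255


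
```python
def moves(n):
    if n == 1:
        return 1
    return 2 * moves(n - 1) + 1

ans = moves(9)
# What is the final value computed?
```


moves(9)
= 2 * moves(8) + 1
= 2 * (2 * moves(7) + 1) + 1
= 2 * (2 * (2 * moves(6) + 1) + 1) + 1
= 2 * (2 * (2 * (2 * moves(5) + 1) + 1) + 1) + 1
= 2 * (2 * (2 * (2 * (2 * moves(4) + 1) + 1) + 1) + 1) + 1
= 2 * (2 * (2 * (2 * (2 * (2 * moves(3) + 1) + 1) + 1) + 1) + 1) + 1
= 2 * (2 * (2 * (2 * (2 * (2 * (2 * moves(2) + 1) + 1) + 1) + 1) + 1) + 1) + 1
= 2 * (2 * (2 * (2 * (2 * (2 * (2 * (2 * moves(1) + 1) + 1) + 1) + 1) + 1) + 1) + 1) + 1
Now compute bottom-up:
moves(1) = 1
moves(2) = 2 * 1 + 1 = 3
moves(3) = 2 * 3 + 1 = 7
moves(4) = 2 * 7 + 1 = 15
moves(5) = 2 * 15 + 1 = 31
moves(6) = 2 * 31 + 1 = 63
moves(7) = 2 * 63 + 1 = 127
moves(8) = 2 * 127 + 1 = 255
moves(9) = 2 * 255 + 1 = 511
= 511


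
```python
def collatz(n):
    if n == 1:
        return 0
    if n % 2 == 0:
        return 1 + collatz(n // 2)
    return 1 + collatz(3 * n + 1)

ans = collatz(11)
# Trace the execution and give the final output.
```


collatz(11)
11 is odd -> 3*11+1 = 34 -> collatz(34)
34 is even -> collatz(17)
17 is odd -> 3*17+1 = 52 -> collatz(52)
52 is even -> collatz(26)
26 is even -> collatz(13)
13 is odd -> 3*13+1 = 40 -> collatz(40)
40 is even -> collatz(20)
20 is even -> collatz(10)
10 is even -> collatz(5)
5 is odd -> 3*5+1 = 16 -> collatz(16)
16 is even -> collatz(8)
8 is even -> collatz(4)
4 is even -> collatz(2)
2 is even -> collatz(1)
Reached 1 after 14 steps
= 14


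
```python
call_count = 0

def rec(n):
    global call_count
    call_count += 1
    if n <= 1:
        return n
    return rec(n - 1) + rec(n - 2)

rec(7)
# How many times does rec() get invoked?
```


rec(7) calls rec(6) and rec(5); each non-base call branches into two more.
Let C(k) = total number of calls made by rec(k), including the call to rec(k) itself.
Base cases: C(0) = 1, C(1) = 1
Recurrence: C(k) = 1 + C(k-1) + C(k-2)
  C(2) = 1 + C(1) + C(0) = 1 + 1 + 1 = 3
  C(3) = 1 + C(2) + C(1) = 1 + 3 + 1 = 5
  C(4) = 1 + C(3) + C(2) = 1 + 5 + 3 = 9
  C(5) = 1 + C(4) + C(3) = 1 + 9 + 5 = 15
  C(6) = 1 + C(5) + C(4) = 1 + 15 + 9 = 25
  C(7) = 1 + C(6) + C(5) = 1 + 25 + 15 = 41
Total calls = C(7) = 41


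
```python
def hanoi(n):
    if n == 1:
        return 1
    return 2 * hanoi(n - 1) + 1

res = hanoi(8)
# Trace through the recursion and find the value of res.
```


hanoi(8)
= 2 * hanoi(7) + 1
= 2 * (2 * hanoi(6) + 1) + 1
= 2 * (2 * (2 * hanoi(5) + 1) + 1) + 1
= 2 * (2 * (2 * (2 * hanoi(4) + 1) + 1) + 1) + 1
= 2 * (2 * (2 * (2 * (2 * hanoi(3) + 1) + 1) + 1) + 1) + 1
= 2 * (2 * (2 * (2 * (2 * (2 * hanoi(2) + 1) + 1) + 1) + 1) + 1) + 1
= 2 * (2 * (2 * (2 * (2 * (2 * (2 * hanoi(1) + 1) + 1) + 1) + 1) + 1) + 1) + 1
Now compute bottom-up:
hanoi(1) = 1
hanoi(2) = 2 * 1 + 1 = 3
hanoi(3) = 2 * 3 + 1 = 7
hanoi(4) = 2 * 7 + 1 = 15
hanoi(5) = 2 * 15 + 1 = 31
hanoi(6) = 2 * 31 + 1 = 63
hanoi(7) = 2 * 63 + 1 = 127
hanoi(8) = 2 * 127 + 1 = 255
= 255


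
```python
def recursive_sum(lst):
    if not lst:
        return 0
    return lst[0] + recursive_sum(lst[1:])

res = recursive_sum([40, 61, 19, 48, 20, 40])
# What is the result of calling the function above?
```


recursive_sum([40, 61, 19, 48, 20, 40])
= 40 + recursive_sum([61, 19, 48, 20, 40])
= 40 + 61 + recursive_sum([19, 48, 20, 40])
= 40 + 61 + 19 + recursive_sum([48, 20, 40])
= 40 + 61 + 19 + 48 + recursive_sum([20, 40])
= 40 + 61 + 19 + 48 + 20 + recursive_sum([40])
= 40 + 61 + 19 + 48 + 20 + 40 + recursive_sum([])
= 40 + 61 + 19 + 48 + 20 + 40 + 0
= 228


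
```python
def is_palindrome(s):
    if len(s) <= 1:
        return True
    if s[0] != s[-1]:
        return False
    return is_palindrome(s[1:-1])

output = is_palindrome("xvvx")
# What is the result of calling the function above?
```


is_palindrome("xvvx")
"xvvx": s[0]='x' == s[-1]='x' -> is_palindrome("vv")
"vv": s[0]='v' == s[-1]='v' -> is_palindrome("")
"": len <= 1 -> True
= True


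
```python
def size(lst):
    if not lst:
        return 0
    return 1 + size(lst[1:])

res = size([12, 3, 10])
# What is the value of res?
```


size([12, 3, 10])
= 1 + size([3, 10])
= 1 + 1 + size([10])
= 1 + 1 + 1 + size([])
= 1 + 1 + 1 + 0
= 3


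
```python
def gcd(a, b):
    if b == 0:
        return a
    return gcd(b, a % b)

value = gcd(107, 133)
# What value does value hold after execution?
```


gcd(107, 133)
= gcd(133, 107 % 133) = gcd(133, 107)
= gcd(107, 133 % 107) = gcd(107, 26)
= gcd(26, 107 % 26) = gcd(26, 3)
= gcd(3, 26 % 3) = gcd(3, 2)
= gcd(2, 3 % 2) = gcd(2, 1)
= gcd(1, 2 % 1) = gcd(1, 0)
b == 0, return a = 1


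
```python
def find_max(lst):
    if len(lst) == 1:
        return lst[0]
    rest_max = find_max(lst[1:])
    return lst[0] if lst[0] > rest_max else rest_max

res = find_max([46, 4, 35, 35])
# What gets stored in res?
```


find_max([46, 4, 35, 35])
= compare 46 with find_max([4, 35, 35])
= compare 4 with find_max([35, 35])
= compare 35 with find_max([35])
Base: find_max([35]) = 35
compare 35 with 35: max = 35
compare 4 with 35: max = 35
compare 46 with 35: max = 46
= 46


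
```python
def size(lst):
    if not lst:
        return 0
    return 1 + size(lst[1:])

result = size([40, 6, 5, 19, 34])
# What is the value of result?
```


size([40, 6, 5, 19, 34])
= 1 + size([6, 5, 19, 34])
= 1 + 1 + size([5, 19, 34])
= 1 + 1 + 1 + size([19, 34])
= 1 + 1 + 1 + 1 + size([34])
= 1 + 1 + 1 + 1 + 1 + size([])
= 1 + 1 + 1 + 1 + 1 + 0
= 5


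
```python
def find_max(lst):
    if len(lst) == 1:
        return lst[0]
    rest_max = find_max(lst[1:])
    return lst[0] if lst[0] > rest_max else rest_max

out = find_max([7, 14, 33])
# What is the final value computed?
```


find_max([7, 14, 33])
= compare 7 with find_max([14, 33])
= compare 14 with find_max([33])
Base: find_max([33]) = 33
compare 14 with 33: max = 33
compare 7 with 33: max = 33
= 33


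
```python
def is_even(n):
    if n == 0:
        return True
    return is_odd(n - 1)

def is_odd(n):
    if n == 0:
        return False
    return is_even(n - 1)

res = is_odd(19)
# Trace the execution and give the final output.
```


is_odd(19)
= is_even(18)
= is_odd(17)
= is_even(16)
= is_odd(15)
= is_even(14)
= is_odd(13)
= is_even(12)
= is_odd(11)
= is_even(10)
= is_odd(9)
= is_even(8)
= is_odd(7)
= is_even(6)
= is_odd(5)
= is_even(4)
= is_odd(3)
= is_even(2)
= is_odd(1)
= is_even(0)
n == 0: return True
= True


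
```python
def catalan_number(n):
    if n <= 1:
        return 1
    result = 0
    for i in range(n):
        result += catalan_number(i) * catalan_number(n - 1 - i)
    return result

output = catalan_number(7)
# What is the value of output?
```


catalan_number(7)
= sum of catalan_number(i) * catalan_number(7-1-i) for i in 0..6
First compute sub-values bottom-up:
  catalan_number(0) = 1, catalan_number(1) = 1
  catalan_number(2) = 1*1 + 1*1 = 2
  catalan_number(3) = 1*2 + 1*1 + 2*1 = 5
  catalan_number(4) = 1*5 + 1*2 + 2*1 + 5*1 = 14
  catalan_number(5) = 1*14 + 1*5 + 2*2 + 5*1 + 14*1 = 42
  catalan_number(6) = 1*42 + 1*14 + 2*5 + 5*2 + 14*1 + 42*1 = 132
Now catalan_number(7):
  catalan_number(0)*catalan_number(6) = 1*132 = 132
  catalan_number(1)*catalan_number(5) = 1*42 = 42
  catalan_number(2)*catalan_number(4) = 2*14 = 28
  catalan_number(3)*catalan_number(3) = 5*5 = 25
  catalan_number(4)*catalan_number(2) = 14*2 = 28
  catalan_number(5)*catalan_number(1) = 42*1 = 42
  catalan_number(6)*catalan_number(0) = 132*1 = 132
= 132 + 42 + 28 + 25 + 28 + 42 + 132
= 429


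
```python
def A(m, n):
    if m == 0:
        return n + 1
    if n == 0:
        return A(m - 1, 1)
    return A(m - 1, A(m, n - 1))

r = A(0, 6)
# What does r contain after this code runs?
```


A(0, 6)
m == 0: return 6 + 1 = 7
= 7


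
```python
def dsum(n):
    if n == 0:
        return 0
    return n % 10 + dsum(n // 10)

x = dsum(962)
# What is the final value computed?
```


dsum(962)
= 2 + dsum(96)
= 2 + 6 + dsum(9)
= 2 + 6 + 9 + dsum(0)
= 2 + 6 + 9 + 0
= 17


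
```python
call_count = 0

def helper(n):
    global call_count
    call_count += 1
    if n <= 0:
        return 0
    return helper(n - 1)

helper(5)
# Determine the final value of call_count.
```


helper(5) calls helper(4) calls ... calls helper(0)
Total calls: 5 + 1 (for base case) = 6


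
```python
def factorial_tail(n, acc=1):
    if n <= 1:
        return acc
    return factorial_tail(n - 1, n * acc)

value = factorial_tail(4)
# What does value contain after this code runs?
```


factorial_tail(4, 1)
= factorial_tail(3, 4 * 1) = factorial_tail(3, 4)
= factorial_tail(2, 3 * 4) = factorial_tail(2, 12)
= factorial_tail(1, 2 * 12) = factorial_tail(1, 24)
n <= 1, return acc = 24


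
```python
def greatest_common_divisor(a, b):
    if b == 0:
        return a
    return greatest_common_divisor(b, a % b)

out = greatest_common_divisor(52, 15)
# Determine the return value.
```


greatest_common_divisor(52, 15)
= greatest_common_divisor(15, 52 % 15) = greatest_common_divisor(15, 7)
= greatest_common_divisor(7, 15 % 7) = greatest_common_divisor(7, 1)
= greatest_common_divisor(1, 7 % 1) = greatest_common_divisor(1, 0)
b == 0, return a = 1


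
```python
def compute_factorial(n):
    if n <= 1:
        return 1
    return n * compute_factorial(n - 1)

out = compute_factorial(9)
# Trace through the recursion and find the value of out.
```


compute_factorial(9)
= 9 * compute_factorial(8)
= 9 * 8 * compute_factorial(7)
= 9 * 8 * 7 * compute_factorial(6)
= 9 * 8 * 7 * 6 * compute_factorial(5)
= 9 * 8 * 7 * 6 * 5 * compute_factorial(4)
= 9 * 8 * 7 * 6 * 5 * 4 * compute_factorial(3)
= 9 * 8 * 7 * 6 * 5 * 4 * 3 * compute_factorial(2)
= 9 * 8 * 7 * 6 * 5 * 4 * 3 * 2 * compute_factorial(1)
= 9 * 8 * 7 * 6 * 5 * 4 * 3 * 2 * 1
= 362880


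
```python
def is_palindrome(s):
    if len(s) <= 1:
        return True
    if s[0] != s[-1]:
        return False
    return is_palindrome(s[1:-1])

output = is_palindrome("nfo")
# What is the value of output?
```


is_palindrome("nfo")
"nfo": s[0]='n' != s[-1]='o' -> False
= False
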